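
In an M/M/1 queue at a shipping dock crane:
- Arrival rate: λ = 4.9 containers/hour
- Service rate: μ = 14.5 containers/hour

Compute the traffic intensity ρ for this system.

Server utilization: ρ = λ/μ
ρ = 4.9/14.5 = 0.3379
The server is busy 33.79% of the time.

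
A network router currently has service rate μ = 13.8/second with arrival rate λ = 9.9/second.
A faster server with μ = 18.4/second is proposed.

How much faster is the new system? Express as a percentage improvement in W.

System 1: ρ₁ = 9.9/13.8 = 0.7174, W₁ = 1/(13.8-9.9) = 0.25641
System 2: ρ₂ = 9.9/18.4 = 0.5380, W₂ = 1/(18.4-9.9) = 0.11765
Improvement: (W₁-W₂)/W₁ = (0.25641-0.11765)/0.25641 = 54.12%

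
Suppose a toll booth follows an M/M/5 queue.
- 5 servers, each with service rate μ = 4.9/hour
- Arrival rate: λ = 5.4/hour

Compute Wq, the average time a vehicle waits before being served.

Traffic intensity: ρ = λ/(cμ) = 5.4/(5×4.9) = 0.2204
Since ρ = 0.2204 < 1, system is stable.
Offered load a = λ/μ = cρ = 5.4/4.9 = 1.1020
P₀ = [ Σₙ₌₀^4 aⁿ/n! + a^5/(5!(1-ρ)) ]⁻¹
Σ = a^0/0! + a^1/1! + a^2/2! + a^3/3! + a^4/4! = 1.0000 + 1.1020 + 0.6072 + 0.2231 + 0.06146 = 2.9938
a^5/(5!(1-ρ)) = 1.6255/(120 × 0.7796) = 0.01738
P₀ = 1/(2.9938 + 0.01738) = 0.3321
Lq = P₀·a^5·ρ / (5!(1-ρ)²) = 0.3321 × 1.6255 × 0.2204 / (120 × 0.6078) = 0.001631
Wq = Lq/λ = 0.0016314/5.4 = 0.0003021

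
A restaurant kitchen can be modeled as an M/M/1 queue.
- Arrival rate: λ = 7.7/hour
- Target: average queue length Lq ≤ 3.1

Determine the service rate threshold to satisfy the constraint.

For M/M/1: Lq = λ²/(μ(μ-λ))
Need Lq ≤ 3.1, i.e. μ(μ-λ) ≥ λ²/3.1
μ² - 7.7μ - 59.29/3.1 ≥ 0  →  μ² - 7.7μ - 19.1258 ≥ 0
Quadratic formula (positive root): μ = [λ + √(λ² + 4×19.1258)]/2
Discriminant: 59.29 + 4×19.1258 = 135.7932, √135.7932 = 11.6530
μ ≥ (7.7 + 11.6530)/2 = 9.6765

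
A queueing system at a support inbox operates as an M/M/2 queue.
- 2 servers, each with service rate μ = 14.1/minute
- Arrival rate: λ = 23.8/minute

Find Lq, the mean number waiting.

Traffic intensity: ρ = λ/(cμ) = 23.8/(2×14.1) = 0.8440
Since ρ = 0.8440 < 1, system is stable.
Offered load a = λ/μ = cρ = 23.8/14.1 = 1.6879
P₀ = [ Σₙ₌₀^1 aⁿ/n! + a^2/(2!(1-ρ)) ]⁻¹
Σ = a^0/0! + a^1/1! = 1.0000 + 1.6879 = 2.6879
a^2/(2!(1-ρ)) = 2.849152/(2 × 0.1560284) = 9.1302
P₀ = 1/(2.6879 + 9.1302) = 0.08462
Lq = P₀·a^2·ρ / (2!(1-ρ)²) = 0.0846154 × 2.84915 × 0.843972 / (2 × 0.0243449) = 4.1788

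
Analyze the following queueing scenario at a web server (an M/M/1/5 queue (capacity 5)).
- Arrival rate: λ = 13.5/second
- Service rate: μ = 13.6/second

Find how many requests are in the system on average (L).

ρ = λ/μ = 13.5/13.6 = 0.99265
P₀ = (1-ρ)/(1-ρ^(K+1)) = (1-0.99265)/(1-0.99265^6) = 0.0073500/0.043298 = 0.1698
P_K = P₀×ρ^K = 0.16976 × 0.99265^5 = 0.16976 × 0.96379 = 0.1636
L = ρ[1 - (K+1)ρ^K + Kρ^(K+1)] / [(1-ρ)(1-ρ^(K+1))]
L = 0.99265 × (1 - 6×0.96378627 + 5×0.95670244) / ((1 - 0.99265) × (1 - 0.95670244)) = 2.4785 requests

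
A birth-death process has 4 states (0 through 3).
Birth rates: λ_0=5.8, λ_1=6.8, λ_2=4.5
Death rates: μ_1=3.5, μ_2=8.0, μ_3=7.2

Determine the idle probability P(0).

Ratios P(n)/P(0) = (λ₀···λₙ₋₁)/(μ₁···μₙ):
P(1)/P(0) = (5.8)/(3.5) = 1.6571
P(2)/P(0) = (5.8×6.8)/(3.5×8.0) = 1.4086
P(3)/P(0) = (5.8×6.8×4.5)/(3.5×8.0×7.2) = 0.8804

Normalization: ∑ P(n) = 1
P(0) × (1.0000 + 1.6571 + 1.4086 + 0.8804) = 1
P(0) × 4.9461 = 1
P(0) = 1/4.9461 = 0.2022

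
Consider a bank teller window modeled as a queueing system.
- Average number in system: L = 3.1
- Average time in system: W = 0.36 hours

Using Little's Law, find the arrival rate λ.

Little's Law: L = λW, so λ = L/W
λ = 3.1/0.36 = 8.6111 transactions/hour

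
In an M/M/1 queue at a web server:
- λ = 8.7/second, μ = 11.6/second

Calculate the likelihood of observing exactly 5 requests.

ρ = λ/μ = 8.7/11.6 = 0.7500
P(n) = (1-ρ)ρⁿ
P(5) = (1-0.7500) × 0.7500^5
P(5) = 0.2500 × 0.2373
P(5) = 0.05933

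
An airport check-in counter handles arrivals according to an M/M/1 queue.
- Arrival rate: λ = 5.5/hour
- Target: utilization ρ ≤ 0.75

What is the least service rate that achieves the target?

ρ = λ/μ, so μ = λ/ρ
μ ≥ 5.5/0.75 = 7.3333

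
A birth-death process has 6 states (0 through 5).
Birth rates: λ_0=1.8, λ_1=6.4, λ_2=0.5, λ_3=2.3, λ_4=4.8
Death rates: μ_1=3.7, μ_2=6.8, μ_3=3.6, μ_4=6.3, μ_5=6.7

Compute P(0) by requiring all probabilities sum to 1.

Ratios P(n)/P(0) = (λ₀···λₙ₋₁)/(μ₁···μₙ):
P(1)/P(0) = (1.8)/(3.7) = 0.4865
P(2)/P(0) = (1.8×6.4)/(3.7×6.8) = 0.4579
P(3)/P(0) = (1.8×6.4×0.5)/(3.7×6.8×3.6) = 0.06359
P(4)/P(0) = (1.8×6.4×0.5×2.3)/(3.7×6.8×3.6×6.3) = 0.02322
P(5)/P(0) = (1.8×6.4×0.5×2.3×4.8)/(3.7×6.8×3.6×6.3×6.7) = 0.01663

Normalization: ∑ P(n) = 1
P(0) × (1.0000 + 0.4865 + 0.4579 + 0.06359 + 0.02322 + 0.01663) = 1
P(0) × 2.0478 = 1
P(0) = 1/2.0478 = 0.4883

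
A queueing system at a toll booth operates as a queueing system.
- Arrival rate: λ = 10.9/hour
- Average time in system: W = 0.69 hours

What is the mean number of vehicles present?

Little's Law: L = λW
L = 10.9 × 0.69 = 7.5210 vehicles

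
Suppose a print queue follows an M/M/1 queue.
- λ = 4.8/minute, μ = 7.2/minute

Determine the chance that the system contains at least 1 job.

ρ = λ/μ = 4.8/7.2 = 0.6667
P(N ≥ n) = ρⁿ
P(N ≥ 1) = 0.6667^1
P(N ≥ 1) = 0.6667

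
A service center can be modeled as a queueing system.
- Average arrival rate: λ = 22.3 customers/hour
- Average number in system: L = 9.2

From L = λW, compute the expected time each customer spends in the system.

Little's Law: L = λW, so W = L/λ
W = 9.2/22.3 = 0.4126 hours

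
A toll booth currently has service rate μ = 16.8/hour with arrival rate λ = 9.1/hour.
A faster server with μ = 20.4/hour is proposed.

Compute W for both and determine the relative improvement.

System 1: ρ₁ = 9.1/16.8 = 0.5417, W₁ = 1/(16.8-9.1) = 0.12987
System 2: ρ₂ = 9.1/20.4 = 0.4461, W₂ = 1/(20.4-9.1) = 0.088496
Improvement: (W₁-W₂)/W₁ = (0.12987-0.088496)/0.12987 = 31.86%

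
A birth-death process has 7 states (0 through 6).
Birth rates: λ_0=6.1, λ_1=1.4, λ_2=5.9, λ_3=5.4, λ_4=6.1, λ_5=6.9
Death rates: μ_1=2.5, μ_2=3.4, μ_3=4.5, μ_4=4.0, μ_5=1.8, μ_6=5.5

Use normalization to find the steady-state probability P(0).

Ratios P(n)/P(0) = (λ₀···λₙ₋₁)/(μ₁···μₙ):
P(1)/P(0) = (6.1)/(2.5) = 2.4400
P(2)/P(0) = (6.1×1.4)/(2.5×3.4) = 1.0047
P(3)/P(0) = (6.1×1.4×5.9)/(2.5×3.4×4.5) = 1.3173
P(4)/P(0) = (6.1×1.4×5.9×5.4)/(2.5×3.4×4.5×4.0) = 1.7783
P(5)/P(0) = (6.1×1.4×5.9×5.4×6.1)/(2.5×3.4×4.5×4.0×1.8) = 6.0266
P(6)/P(0) = (6.1×1.4×5.9×5.4×6.1×6.9)/(2.5×3.4×4.5×4.0×1.8×5.5) = 7.5606

Normalization: ∑ P(n) = 1
P(0) × (1.0000 + 2.4400 + 1.0047 + 1.3173 + 1.7783 + 6.0266 + 7.5606) = 1
P(0) × 21.1275 = 1
P(0) = 1/21.1275 = 0.04733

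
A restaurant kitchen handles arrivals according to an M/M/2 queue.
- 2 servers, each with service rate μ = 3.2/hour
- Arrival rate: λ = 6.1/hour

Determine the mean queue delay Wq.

Traffic intensity: ρ = λ/(cμ) = 6.1/(2×3.2) = 0.9531
Since ρ = 0.9531 < 1, system is stable.
Offered load a = λ/μ = cρ = 6.1/3.2 = 1.9062
P₀ = [ Σₙ₌₀^1 aⁿ/n! + a^2/(2!(1-ρ)) ]⁻¹
Σ = a^0/0! + a^1/1! = 1.0000 + 1.9062 = 2.9062
a^2/(2!(1-ρ)) = 3.63379/(2 × 0.0468750) = 38.7604
P₀ = 1/(2.9062 + 38.7604) = 0.02400
Lq = P₀·a^2·ρ / (2!(1-ρ)²) = 0.0240000 × 3.63379 × 0.953125 / (2 × 0.00219727) = 18.9151
Wq = Lq/λ = 18.9151/6.1 = 3.1008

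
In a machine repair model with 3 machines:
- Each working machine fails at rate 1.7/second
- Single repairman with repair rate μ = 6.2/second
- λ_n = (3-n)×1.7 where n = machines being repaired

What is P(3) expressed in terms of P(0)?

P(3)/P(0) = ∏_{i=0}^{3-1} λ_i/μ_{i+1}
= (3-0)×1.7/6.2 × (3-1)×1.7/6.2 × (3-2)×1.7/6.2
= 0.1237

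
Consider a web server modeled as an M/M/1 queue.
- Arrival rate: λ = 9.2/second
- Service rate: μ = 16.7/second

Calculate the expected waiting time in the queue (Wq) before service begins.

First, compute utilization: ρ = λ/μ = 9.2/16.7 = 0.5509
For M/M/1: Wq = λ/(μ(μ-λ))
Wq = 9.2/(16.7 × (16.7-9.2))
Wq = 9.2/(16.7 × 7.50)
Wq = 0.07345 seconds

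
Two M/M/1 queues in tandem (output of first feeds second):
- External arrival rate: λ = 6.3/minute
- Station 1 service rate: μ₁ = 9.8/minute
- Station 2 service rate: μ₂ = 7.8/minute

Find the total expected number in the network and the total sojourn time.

By Jackson's theorem, each station behaves as independent M/M/1.
Station 1: ρ₁ = 6.3/9.8 = 0.6429, L₁ = ρ₁/(1-ρ₁) = λ/(μ₁-λ) = 6.3/3.50 = 1.8000
Station 2: ρ₂ = 6.3/7.8 = 0.8077, L₂ = ρ₂/(1-ρ₂) = λ/(μ₂-λ) = 6.3/1.50 = 4.2000
Total: L = L₁ + L₂ = 1.8000 + 4.2000 = 6.0000
W = L/λ = 6.0000/6.3 = 0.9524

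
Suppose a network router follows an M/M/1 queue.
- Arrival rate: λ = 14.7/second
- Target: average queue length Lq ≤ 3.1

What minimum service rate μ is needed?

For M/M/1: Lq = λ²/(μ(μ-λ))
Need Lq ≤ 3.1, i.e. μ(μ-λ) ≥ λ²/3.1
μ² - 14.7μ - 216.09/3.1 ≥ 0  →  μ² - 14.7μ - 69.70645 ≥ 0
Quadratic formula (positive root): μ = [λ + √(λ² + 4×69.70645)]/2
Discriminant: 216.09 + 4×69.70645 = 494.9158, √494.9158 = 22.246703
μ ≥ (14.7 + 22.246703)/2 = 18.4734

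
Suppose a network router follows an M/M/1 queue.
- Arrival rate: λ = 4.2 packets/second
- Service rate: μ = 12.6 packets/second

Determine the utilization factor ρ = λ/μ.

Server utilization: ρ = λ/μ
ρ = 4.2/12.6 = 0.3333
The server is busy 33.33% of the time.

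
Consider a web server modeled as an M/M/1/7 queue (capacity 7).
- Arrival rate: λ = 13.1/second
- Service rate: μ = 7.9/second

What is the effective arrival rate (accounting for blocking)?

ρ = λ/μ = 13.1/7.9 = 1.6582
P₀ = (1-ρ)/(1-ρ^(K+1)) = (1-1.6582)/(1-1.6582^8) = -0.6582/-56.1604 = 0.01172
P_K = P₀×ρ^K = 0.01172 × 1.6582^7 = 0.01172 × 34.4714 = 0.4040
λ_eff = λ(1-P_K) = 13.1 × (1 - 0.404014) = 13.1 × 0.595986 = 7.8074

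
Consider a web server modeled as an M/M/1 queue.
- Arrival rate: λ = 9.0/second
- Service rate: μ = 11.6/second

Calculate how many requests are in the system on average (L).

ρ = λ/μ = 9.0/11.6 = 0.7759
For M/M/1: L = λ/(μ-λ)
L = 9.0/(11.6-9.0) = 9.0/2.60
L = 3.4615 requests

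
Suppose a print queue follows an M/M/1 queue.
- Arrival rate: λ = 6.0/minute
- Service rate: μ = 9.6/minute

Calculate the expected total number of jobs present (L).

ρ = λ/μ = 6.0/9.6 = 0.6250
For M/M/1: L = λ/(μ-λ)
L = 6.0/(9.6-6.0) = 6.0/3.60
L = 1.6667 jobs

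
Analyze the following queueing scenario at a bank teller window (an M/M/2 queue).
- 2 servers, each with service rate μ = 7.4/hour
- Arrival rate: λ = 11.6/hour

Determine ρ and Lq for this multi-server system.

Traffic intensity: ρ = λ/(cμ) = 11.6/(2×7.4) = 0.7838
Since ρ = 0.7838 < 1, system is stable.
Offered load a = λ/μ = cρ = 11.6/7.4 = 1.5676
P₀ = [ Σₙ₌₀^1 aⁿ/n! + a^2/(2!(1-ρ)) ]⁻¹
Σ = a^0/0! + a^1/1! = 1.0000 + 1.5676 = 2.5676
a^2/(2!(1-ρ)) = 2.4573/(2 × 0.21622) = 5.6824
P₀ = 1/(2.5676 + 5.6824) = 0.1212
Lq = P₀·a^2·ρ / (2!(1-ρ)²) = 0.12121 × 2.4573 × 0.78378 / (2 × 0.046749) = 2.4968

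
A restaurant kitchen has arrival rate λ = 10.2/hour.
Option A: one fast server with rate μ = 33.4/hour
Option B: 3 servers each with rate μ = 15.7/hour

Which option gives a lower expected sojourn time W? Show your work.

Option A: single server μ = 33.4 (M/M/1)
  ρ_A = 10.2/33.4 = 0.3054
  W_A = 1/(μ-λ) = 1/(33.4-10.2) = 1/23.20 = 0.04310

Option B: 3 servers μ = 15.7 (M/M/3)
  ρ_B = λ/(cμ) = 10.2/(3×15.7) = 0.2166
  Offered load a = λ/μ = cρ = 10.2/15.7 = 0.6497
  P₀ = [ Σₙ₌₀^2 aⁿ/n! + a^3/(3!(1-ρ)) ]⁻¹
  Σ = a^0/0! + a^1/1! + a^2/2! = 1.0000 + 0.6497 + 0.2110 = 1.8607
  a^3/(3!(1-ρ)) = 0.2742/(6 × 0.7834) = 0.05834
  P₀ = 1/(1.8607 + 0.05834) = 0.5211
  Lq = P₀·a^3·ρ / (3!(1-ρ)²) = 0.52109 × 0.27422 × 0.21656 / (6 × 0.61378) = 0.008403
  Wq_B = Lq/λ = 0.0084029/10.2 = 0.00082381
  W_B = Wq_B + 1/μ = 0.00082381 + 0.063694 = 0.06452

Since W_A = 0.04310 < W_B = 0.06452, Option A (single fast server) has the shorter time in system.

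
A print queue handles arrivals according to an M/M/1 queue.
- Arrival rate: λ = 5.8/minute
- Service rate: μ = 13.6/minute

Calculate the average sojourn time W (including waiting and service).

First, compute utilization: ρ = λ/μ = 5.8/13.6 = 0.4265
For M/M/1: W = 1/(μ-λ)
W = 1/(13.6-5.8) = 1/7.80
W = 0.1282 minutes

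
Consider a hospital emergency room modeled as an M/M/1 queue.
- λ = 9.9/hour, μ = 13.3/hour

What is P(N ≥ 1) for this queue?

ρ = λ/μ = 9.9/13.3 = 0.7444
P(N ≥ n) = ρⁿ
P(N ≥ 1) = 0.7444^1
P(N ≥ 1) = 0.7444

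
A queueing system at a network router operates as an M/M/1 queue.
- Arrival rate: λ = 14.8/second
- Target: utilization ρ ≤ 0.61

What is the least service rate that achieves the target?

ρ = λ/μ, so μ = λ/ρ
μ ≥ 14.8/0.61 = 24.2623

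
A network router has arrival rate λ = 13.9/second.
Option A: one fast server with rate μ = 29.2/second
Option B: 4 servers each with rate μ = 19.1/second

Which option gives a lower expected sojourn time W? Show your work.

Option A: single server μ = 29.2 (M/M/1)
  ρ_A = 13.9/29.2 = 0.4760
  W_A = 1/(μ-λ) = 1/(29.2-13.9) = 1/15.30 = 0.06536

Option B: 4 servers μ = 19.1 (M/M/4)
  ρ_B = λ/(cμ) = 13.9/(4×19.1) = 0.1819
  Offered load a = λ/μ = cρ = 13.9/19.1 = 0.7277
  P₀ = [ Σₙ₌₀^3 aⁿ/n! + a^4/(4!(1-ρ)) ]⁻¹
  Σ = a^0/0! + a^1/1! + a^2/2! + a^3/3! = 1.0000 + 0.72775 + 0.26481 + 0.064238 = 2.0568
  a^4/(4!(1-ρ)) = 0.2805/(24 × 0.8181) = 0.01429
  P₀ = 1/(2.0568 + 0.01429) = 0.4828
  Lq = P₀·a^4·ρ / (4!(1-ρ)²) = 0.4828 × 0.2805 × 0.1819 / (24 × 0.6692) = 0.001534
  Wq_B = Lq/λ = 0.001534/13.9 = 0.0001104
  W_B = Wq_B + 1/μ = 0.0001104 + 0.05236 = 0.05247

Since W_B = 0.05247 < W_A = 0.06536, Option B (multiple servers) has the shorter time in system.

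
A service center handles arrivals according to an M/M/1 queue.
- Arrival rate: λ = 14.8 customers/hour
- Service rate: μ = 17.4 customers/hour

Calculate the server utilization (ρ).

Server utilization: ρ = λ/μ
ρ = 14.8/17.4 = 0.8506
The server is busy 85.06% of the time.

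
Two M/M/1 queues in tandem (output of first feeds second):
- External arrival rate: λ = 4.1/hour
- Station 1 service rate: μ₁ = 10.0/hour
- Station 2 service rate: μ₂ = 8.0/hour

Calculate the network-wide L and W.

By Jackson's theorem, each station behaves as independent M/M/1.
Station 1: ρ₁ = 4.1/10.0 = 0.4100, L₁ = ρ₁/(1-ρ₁) = λ/(μ₁-λ) = 4.1/5.90 = 0.6949
Station 2: ρ₂ = 4.1/8.0 = 0.5125, L₂ = ρ₂/(1-ρ₂) = λ/(μ₂-λ) = 4.1/3.90 = 1.0513
Total: L = L₁ + L₂ = 0.6949 + 1.0513 = 1.7462
W = L/λ = 1.7462/4.1 = 0.4259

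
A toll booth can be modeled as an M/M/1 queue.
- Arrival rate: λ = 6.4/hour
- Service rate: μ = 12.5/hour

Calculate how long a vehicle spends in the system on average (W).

First, compute utilization: ρ = λ/μ = 6.4/12.5 = 0.5120
For M/M/1: W = 1/(μ-λ)
W = 1/(12.5-6.4) = 1/6.10
W = 0.1639 hours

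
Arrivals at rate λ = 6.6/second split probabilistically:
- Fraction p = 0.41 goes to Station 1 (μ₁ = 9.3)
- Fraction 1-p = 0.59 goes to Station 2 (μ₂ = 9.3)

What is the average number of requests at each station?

Effective rates: λ₁ = 6.6×0.41 = 2.706, λ₂ = 6.6×0.59 = 3.894
Station 1: ρ₁ = 2.706/9.3 = 0.2910, L₁ = ρ₁/(1-ρ₁) = 0.2910/(1-0.2910) = 0.4104
Station 2: ρ₂ = 3.894/9.3 = 0.4187, L₂ = ρ₂/(1-ρ₂) = 0.4187/(1-0.4187) = 0.7203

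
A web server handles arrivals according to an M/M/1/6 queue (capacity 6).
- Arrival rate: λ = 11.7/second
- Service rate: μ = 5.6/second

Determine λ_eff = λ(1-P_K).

ρ = λ/μ = 11.7/5.6 = 2.08929
P₀ = (1-ρ)/(1-ρ^(K+1)) = (1-2.08929)/(1-2.08929^7) = -1.0893/-172.7765 = 0.006305
P_K = P₀×ρ^K = 0.006305 × 2.08929^6 = 0.006305 × 83.1749 = 0.5244
λ_eff = λ(1-P_K) = 11.7 × (1 - 0.524385) = 11.7 × 0.475615 = 5.5647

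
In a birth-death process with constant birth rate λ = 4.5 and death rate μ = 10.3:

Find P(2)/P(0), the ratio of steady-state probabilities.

For constant rates: P(n)/P(0) = (λ/μ)^n
P(2)/P(0) = (4.5/10.3)^2 = 0.4369^2 = 0.1909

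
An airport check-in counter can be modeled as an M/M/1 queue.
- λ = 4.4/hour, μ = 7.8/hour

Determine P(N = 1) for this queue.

ρ = λ/μ = 4.4/7.8 = 0.5641
P(n) = (1-ρ)ρⁿ
P(1) = (1-0.5641) × 0.5641^1
P(1) = 0.4359 × 0.5641
P(1) = 0.2459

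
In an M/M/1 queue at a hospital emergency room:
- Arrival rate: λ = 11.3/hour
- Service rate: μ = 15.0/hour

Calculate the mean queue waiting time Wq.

First, compute utilization: ρ = λ/μ = 11.3/15.0 = 0.7533
For M/M/1: Wq = λ/(μ(μ-λ))
Wq = 11.3/(15.0 × (15.0-11.3))
Wq = 11.3/(15.0 × 3.70)
Wq = 0.2036 hours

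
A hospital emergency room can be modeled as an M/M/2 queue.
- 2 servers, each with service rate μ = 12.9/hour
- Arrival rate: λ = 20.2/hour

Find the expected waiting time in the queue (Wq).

Traffic intensity: ρ = λ/(cμ) = 20.2/(2×12.9) = 0.7829
Since ρ = 0.7829 < 1, system is stable.
Offered load a = λ/μ = cρ = 20.2/12.9 = 1.5659
P₀ = [ Σₙ₌₀^1 aⁿ/n! + a^2/(2!(1-ρ)) ]⁻¹
Σ = a^0/0! + a^1/1! = 1.0000 + 1.5659 = 2.5659
a^2/(2!(1-ρ)) = 2.45202/(2 × 0.217054) = 5.6484
P₀ = 1/(2.5659 + 5.6484) = 0.1217
Lq = P₀·a^2·ρ / (2!(1-ρ)²) = 0.12174 × 2.4520 × 0.78295 / (2 × 0.047113) = 2.4804
Wq = Lq/λ = 2.4804/20.2 = 0.1228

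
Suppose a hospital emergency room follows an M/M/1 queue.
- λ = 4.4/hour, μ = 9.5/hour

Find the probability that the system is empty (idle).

ρ = λ/μ = 4.4/9.5 = 0.4632
P(0) = 1 - ρ = 1 - 0.4632 = 0.5368
The server is idle 53.68% of the time.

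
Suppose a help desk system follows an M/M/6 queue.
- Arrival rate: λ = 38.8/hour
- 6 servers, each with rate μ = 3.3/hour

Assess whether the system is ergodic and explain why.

Stability requires ρ = λ/(cμ) < 1
ρ = 38.8/(6 × 3.3) = 38.8/19.80 = 1.9596
Since 1.9596 ≥ 1, the system is UNSTABLE.
Need c > λ/μ = 38.8/3.3 = 11.76.
Minimum servers needed: c = 12.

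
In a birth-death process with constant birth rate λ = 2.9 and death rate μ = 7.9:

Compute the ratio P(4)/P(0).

For constant rates: P(n)/P(0) = (λ/μ)^n
P(4)/P(0) = (2.9/7.9)^4 = 0.3671^4 = 0.01816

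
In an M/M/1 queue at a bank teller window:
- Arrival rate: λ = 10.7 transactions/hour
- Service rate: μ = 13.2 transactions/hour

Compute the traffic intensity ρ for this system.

Server utilization: ρ = λ/μ
ρ = 10.7/13.2 = 0.8106
The server is busy 81.06% of the time.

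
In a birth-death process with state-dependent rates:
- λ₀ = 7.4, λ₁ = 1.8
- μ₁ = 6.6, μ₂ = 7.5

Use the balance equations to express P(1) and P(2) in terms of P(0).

Balance equations:
State 0: λ₀P₀ = μ₁P₁ → P₁ = (λ₀/μ₁)P₀ = (7.4/6.6)P₀ = 1.1212P₀
State 1: P₂ = (λ₀λ₁)/(μ₁μ₂)P₀ = (7.4×1.8)/(6.6×7.5)P₀ = 0.2691P₀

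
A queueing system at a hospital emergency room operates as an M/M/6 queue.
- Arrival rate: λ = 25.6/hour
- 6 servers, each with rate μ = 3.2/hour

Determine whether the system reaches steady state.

Stability requires ρ = λ/(cμ) < 1
ρ = 25.6/(6 × 3.2) = 25.6/19.20 = 1.3333
Since 1.3333 ≥ 1, the system is UNSTABLE.
Need c > λ/μ = 25.6/3.2 = 8.00.
Minimum servers needed: c = 9.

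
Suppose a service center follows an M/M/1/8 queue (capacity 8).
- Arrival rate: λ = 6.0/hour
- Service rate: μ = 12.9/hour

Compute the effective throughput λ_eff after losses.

ρ = λ/μ = 6.0/12.9 = 0.46512
P₀ = (1-ρ)/(1-ρ^(K+1)) = (1-0.46512)/(1-0.46512^9) = 0.5349/0.9990 = 0.5354
P_K = P₀×ρ^K = 0.5354 × 0.46512^8 = 0.5354 × 0.002190 = 0.001173
λ_eff = λ(1-P_K) = 6.0 × (1 - 0.001173) = 6.0 × 0.99883 = 5.9930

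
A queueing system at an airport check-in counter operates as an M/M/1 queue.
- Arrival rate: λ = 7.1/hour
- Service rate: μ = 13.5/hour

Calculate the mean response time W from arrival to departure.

First, compute utilization: ρ = λ/μ = 7.1/13.5 = 0.5259
For M/M/1: W = 1/(μ-λ)
W = 1/(13.5-7.1) = 1/6.40
W = 0.1562 hours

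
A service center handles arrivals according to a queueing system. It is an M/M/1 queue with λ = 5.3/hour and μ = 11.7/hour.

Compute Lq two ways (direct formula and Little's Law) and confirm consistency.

Method 1 (direct): Lq = λ²/(μ(μ-λ)) = 28.09/(11.7 × 6.40) = 0.3751

Method 2 (Little's Law):
W = 1/(μ-λ) = 1/6.40 = 0.15625
Wq = W - 1/μ = 0.15625 - 0.085470 = 0.07078
Lq = λWq = 5.3 × 0.07078 = 0.3751 ✔ (matches Method 1)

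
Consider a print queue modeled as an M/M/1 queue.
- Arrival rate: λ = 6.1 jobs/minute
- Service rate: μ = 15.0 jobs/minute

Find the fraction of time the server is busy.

Server utilization: ρ = λ/μ
ρ = 6.1/15.0 = 0.4067
The server is busy 40.67% of the time.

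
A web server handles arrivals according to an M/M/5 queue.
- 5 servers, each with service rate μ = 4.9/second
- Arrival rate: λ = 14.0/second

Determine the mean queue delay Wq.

Traffic intensity: ρ = λ/(cμ) = 14.0/(5×4.9) = 0.5714
Since ρ = 0.5714 < 1, system is stable.
Offered load a = λ/μ = cρ = 14.0/4.9 = 2.8571
P₀ = [ Σₙ₌₀^4 aⁿ/n! + a^5/(5!(1-ρ)) ]⁻¹
Σ = a^0/0! + a^1/1! + a^2/2! + a^3/3! + a^4/4! = 1.00000 + 2.85714 + 4.08163 + 3.88727 + 2.77662 = 14.6027
a^5/(5!(1-ρ)) = 190.3969/(120 × 0.42857) = 3.7022
P₀ = 1/(14.6027 + 3.7022) = 0.05463
Lq = P₀·a^5·ρ / (5!(1-ρ)²) = 0.054630 × 190.3969 × 0.57143 / (120 × 0.18367) = 0.2697
Wq = Lq/λ = 0.2697/14.0 = 0.01926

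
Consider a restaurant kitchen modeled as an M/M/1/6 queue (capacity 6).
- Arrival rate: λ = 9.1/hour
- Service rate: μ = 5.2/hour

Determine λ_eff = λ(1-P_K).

ρ = λ/μ = 9.1/5.2 = 1.7500
P₀ = (1-ρ)/(1-ρ^(K+1)) = (1-1.7500)/(1-1.7500^7) = -0.7500/-49.2651 = 0.01522
P_K = P₀×ρ^K = 0.015224 × 1.7500^6 = 0.015224 × 28.7229 = 0.4373
λ_eff = λ(1-P_K) = 9.1 × (1 - 0.43727) = 9.1 × 0.56273 = 5.1208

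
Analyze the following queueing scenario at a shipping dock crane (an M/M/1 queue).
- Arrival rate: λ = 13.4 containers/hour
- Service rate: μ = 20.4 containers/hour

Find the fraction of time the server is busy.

Server utilization: ρ = λ/μ
ρ = 13.4/20.4 = 0.6569
The server is busy 65.69% of the time.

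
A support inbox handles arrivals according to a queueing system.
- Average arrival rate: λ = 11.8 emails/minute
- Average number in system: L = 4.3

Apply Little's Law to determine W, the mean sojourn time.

Little's Law: L = λW, so W = L/λ
W = 4.3/11.8 = 0.3644 minutes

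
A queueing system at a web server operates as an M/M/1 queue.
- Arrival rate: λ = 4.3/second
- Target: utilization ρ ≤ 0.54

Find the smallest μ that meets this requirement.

ρ = λ/μ, so μ = λ/ρ
μ ≥ 4.3/0.54 = 7.9630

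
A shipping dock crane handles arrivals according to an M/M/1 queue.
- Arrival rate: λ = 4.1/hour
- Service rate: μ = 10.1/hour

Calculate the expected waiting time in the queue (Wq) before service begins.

First, compute utilization: ρ = λ/μ = 4.1/10.1 = 0.4059
For M/M/1: Wq = λ/(μ(μ-λ))
Wq = 4.1/(10.1 × (10.1-4.1))
Wq = 4.1/(10.1 × 6.00)
Wq = 0.06766 hours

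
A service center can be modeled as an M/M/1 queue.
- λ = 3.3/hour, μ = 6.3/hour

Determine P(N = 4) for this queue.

ρ = λ/μ = 3.3/6.3 = 0.5238
P(n) = (1-ρ)ρⁿ
P(4) = (1-0.5238) × 0.5238^4
P(4) = 0.4762 × 0.07528
P(4) = 0.03585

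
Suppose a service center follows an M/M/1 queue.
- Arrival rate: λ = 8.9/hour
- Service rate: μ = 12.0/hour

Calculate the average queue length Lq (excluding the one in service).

ρ = λ/μ = 8.9/12.0 = 0.7417
For M/M/1: Lq = λ²/(μ(μ-λ))
Lq = 79.21/(12.0 × 3.10)
Lq = 2.1293 customers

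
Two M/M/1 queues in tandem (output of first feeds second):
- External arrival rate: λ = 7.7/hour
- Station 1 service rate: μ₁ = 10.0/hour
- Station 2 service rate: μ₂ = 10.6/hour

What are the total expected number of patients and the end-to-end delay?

By Jackson's theorem, each station behaves as independent M/M/1.
Station 1: ρ₁ = 7.7/10.0 = 0.7700, L₁ = ρ₁/(1-ρ₁) = λ/(μ₁-λ) = 7.7/2.30 = 3.3478
Station 2: ρ₂ = 7.7/10.6 = 0.7264, L₂ = ρ₂/(1-ρ₂) = λ/(μ₂-λ) = 7.7/2.90 = 2.6552
Total: L = L₁ + L₂ = 3.3478 + 2.6552 = 6.0030
W = L/λ = 6.0030/7.7 = 0.7796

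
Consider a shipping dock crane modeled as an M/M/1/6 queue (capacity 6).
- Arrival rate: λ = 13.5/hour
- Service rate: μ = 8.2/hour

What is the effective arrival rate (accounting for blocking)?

ρ = λ/μ = 13.5/8.2 = 1.64634
P₀ = (1-ρ)/(1-ρ^(K+1)) = (1-1.64634)/(1-1.64634^7) = -0.6463/-31.7821 = 0.02034
P_K = P₀×ρ^K = 0.0203366 × 1.64634^6 = 0.0203366 × 19.9121 = 0.4049
λ_eff = λ(1-P_K) = 13.5 × (1 - 0.40495) = 13.5 × 0.59505 = 8.0332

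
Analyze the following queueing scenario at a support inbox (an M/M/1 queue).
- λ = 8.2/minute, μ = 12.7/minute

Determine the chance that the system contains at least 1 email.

ρ = λ/μ = 8.2/12.7 = 0.6457
P(N ≥ n) = ρⁿ
P(N ≥ 1) = 0.6457^1
P(N ≥ 1) = 0.6457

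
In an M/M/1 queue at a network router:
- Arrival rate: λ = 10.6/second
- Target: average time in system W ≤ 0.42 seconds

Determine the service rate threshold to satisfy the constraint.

For M/M/1: W = 1/(μ-λ)
Need W ≤ 0.42, so 1/(μ-λ) ≤ 0.42
μ - λ ≥ 1/0.42 = 2.3810
μ ≥ 10.6 + 2.3810 = 12.9810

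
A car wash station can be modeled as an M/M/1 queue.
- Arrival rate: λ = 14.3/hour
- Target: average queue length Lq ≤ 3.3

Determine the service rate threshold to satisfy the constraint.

For M/M/1: Lq = λ²/(μ(μ-λ))
Need Lq ≤ 3.3, i.e. μ(μ-λ) ≥ λ²/3.3
μ² - 14.3μ - 204.49/3.3 ≥ 0  →  μ² - 14.3μ - 61.96667 ≥ 0
Quadratic formula (positive root): μ = [λ + √(λ² + 4×61.96667)]/2
Discriminant: 204.49 + 4×61.96667 = 452.3567, √452.3567 = 21.2687
μ ≥ (14.3 + 21.2687)/2 = 17.7843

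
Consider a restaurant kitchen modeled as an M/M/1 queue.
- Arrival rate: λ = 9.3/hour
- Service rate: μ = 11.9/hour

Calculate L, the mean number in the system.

ρ = λ/μ = 9.3/11.9 = 0.7815
For M/M/1: L = λ/(μ-λ)
L = 9.3/(11.9-9.3) = 9.3/2.60
L = 3.5769 orders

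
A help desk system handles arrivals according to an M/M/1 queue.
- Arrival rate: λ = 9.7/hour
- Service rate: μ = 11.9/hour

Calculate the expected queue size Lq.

ρ = λ/μ = 9.7/11.9 = 0.8151
For M/M/1: Lq = λ²/(μ(μ-λ))
Lq = 94.09/(11.9 × 2.20)
Lq = 3.5940 tickets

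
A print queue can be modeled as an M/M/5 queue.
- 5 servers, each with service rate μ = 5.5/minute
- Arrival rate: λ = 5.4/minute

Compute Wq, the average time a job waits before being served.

Traffic intensity: ρ = λ/(cμ) = 5.4/(5×5.5) = 0.1964
Since ρ = 0.1964 < 1, system is stable.
Offered load a = λ/μ = cρ = 5.4/5.5 = 0.9818
P₀ = [ Σₙ₌₀^4 aⁿ/n! + a^5/(5!(1-ρ)) ]⁻¹
Σ = a^0/0! + a^1/1! + a^2/2! + a^3/3! + a^4/4! = 1.0000 + 0.98182 + 0.48198 + 0.15774 + 0.038718 = 2.6603
a^5/(5!(1-ρ)) = 0.9123/(120 × 0.8036) = 0.009461
P₀ = 1/(2.6603 + 0.009461) = 0.3746
Lq = P₀·a^5·ρ / (5!(1-ρ)²) = 0.37457 × 0.91234 × 0.19636 / (120 × 0.64583) = 0.0008659
Wq = Lq/λ = 0.00086587/5.4 = 0.0001603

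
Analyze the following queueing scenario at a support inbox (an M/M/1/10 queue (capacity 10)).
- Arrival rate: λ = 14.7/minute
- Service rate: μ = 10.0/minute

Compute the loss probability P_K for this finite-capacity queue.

ρ = λ/μ = 14.7/10.0 = 1.4700
P₀ = (1-ρ)/(1-ρ^(K+1)) = (1-1.4700)/(1-1.4700^11) = -0.4700/-68.2613 = 0.006885
P_K = P₀×ρ^K = 0.006885 × 1.4700^10 = 0.006885 × 47.1165 = 0.3244
Blocking probability = 32.44%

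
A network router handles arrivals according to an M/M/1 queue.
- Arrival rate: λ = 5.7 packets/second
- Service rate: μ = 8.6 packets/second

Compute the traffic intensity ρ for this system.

Server utilization: ρ = λ/μ
ρ = 5.7/8.6 = 0.6628
The server is busy 66.28% of the time.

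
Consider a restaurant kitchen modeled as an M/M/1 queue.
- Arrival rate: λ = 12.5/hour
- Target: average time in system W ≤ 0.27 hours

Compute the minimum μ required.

For M/M/1: W = 1/(μ-λ)
Need W ≤ 0.27, so 1/(μ-λ) ≤ 0.27
μ - λ ≥ 1/0.27 = 3.7037
μ ≥ 12.5 + 3.7037 = 16.2037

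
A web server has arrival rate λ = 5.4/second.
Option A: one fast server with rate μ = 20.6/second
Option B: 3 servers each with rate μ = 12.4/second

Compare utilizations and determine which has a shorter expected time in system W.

Option A: single server μ = 20.6 (M/M/1)
  ρ_A = 5.4/20.6 = 0.2621
  W_A = 1/(μ-λ) = 1/(20.6-5.4) = 1/15.20 = 0.06579

Option B: 3 servers μ = 12.4 (M/M/3)
  ρ_B = λ/(cμ) = 5.4/(3×12.4) = 0.1452
  Offered load a = λ/μ = cρ = 5.4/12.4 = 0.4355
  P₀ = [ Σₙ₌₀^2 aⁿ/n! + a^3/(3!(1-ρ)) ]⁻¹
  Σ = a^0/0! + a^1/1! + a^2/2! = 1.0000 + 0.4355 + 0.09482 = 1.5303
  a^3/(3!(1-ρ)) = 0.08259/(6 × 0.8548) = 0.01610
  P₀ = 1/(1.5303 + 0.01610) = 0.6467
  Lq = P₀·a^3·ρ / (3!(1-ρ)²) = 0.64666 × 0.082588 × 0.14516 / (6 × 0.73075) = 0.001768
  Wq_B = Lq/λ = 0.0017682/5.4 = 0.00032744
  W_B = Wq_B + 1/μ = 0.00032744 + 0.080645 = 0.08097

Since W_A = 0.06579 < W_B = 0.08097, Option A (single fast server) has the shorter time in system.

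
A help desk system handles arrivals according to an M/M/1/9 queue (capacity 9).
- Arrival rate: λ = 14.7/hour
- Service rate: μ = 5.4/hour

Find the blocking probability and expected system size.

ρ = λ/μ = 14.7/5.4 = 2.7222
P₀ = (1-ρ)/(1-ρ^(K+1)) = (1-2.7222)/(1-2.7222^10) = -1.7222/-22345.0258 = 0.00007707
P_K = P₀×ρ^K = 0.00007707 × 2.7222^9 = 0.00007707 × 8208.8112 = 0.6327
Blocking probability P_9 = 0.6327 (63.27%)
L = ρ[1 - (K+1)ρ^K + Kρ^(K+1)] / [(1-ρ)(1-ρ^(K+1))]
L = 2.7222 × (1 - 10×8208.8112 + 9×22346.0258) / ((1 - 2.7222) × (1 - 22346.0258)) = 8.4198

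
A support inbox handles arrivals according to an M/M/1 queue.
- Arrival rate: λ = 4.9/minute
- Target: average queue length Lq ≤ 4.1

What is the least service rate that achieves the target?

For M/M/1: Lq = λ²/(μ(μ-λ))
Need Lq ≤ 4.1, i.e. μ(μ-λ) ≥ λ²/4.1
μ² - 4.9μ - 24.01/4.1 ≥ 0  →  μ² - 4.9μ - 5.8561 ≥ 0
Quadratic formula (positive root): μ = [λ + √(λ² + 4×5.8561)]/2
Discriminant: 24.01 + 4×5.8561 = 47.4344, √47.4344 = 6.88726
μ ≥ (4.9 + 6.88726)/2 = 5.8936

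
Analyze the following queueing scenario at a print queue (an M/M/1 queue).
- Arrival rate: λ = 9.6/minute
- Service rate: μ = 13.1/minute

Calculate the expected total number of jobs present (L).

ρ = λ/μ = 9.6/13.1 = 0.7328
For M/M/1: L = λ/(μ-λ)
L = 9.6/(13.1-9.6) = 9.6/3.50
L = 2.7429 jobs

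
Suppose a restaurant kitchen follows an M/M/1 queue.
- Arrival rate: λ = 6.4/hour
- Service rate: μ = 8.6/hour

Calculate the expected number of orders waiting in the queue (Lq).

ρ = λ/μ = 6.4/8.6 = 0.7442
For M/M/1: Lq = λ²/(μ(μ-λ))
Lq = 40.96/(8.6 × 2.20)
Lq = 2.1649 orders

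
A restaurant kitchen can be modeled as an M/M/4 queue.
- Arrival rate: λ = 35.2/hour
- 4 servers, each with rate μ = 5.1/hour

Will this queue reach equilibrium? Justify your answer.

Stability requires ρ = λ/(cμ) < 1
ρ = 35.2/(4 × 5.1) = 35.2/20.40 = 1.7255
Since 1.7255 ≥ 1, the system is UNSTABLE.
Need c > λ/μ = 35.2/5.1 = 6.90.
Minimum servers needed: c = 7.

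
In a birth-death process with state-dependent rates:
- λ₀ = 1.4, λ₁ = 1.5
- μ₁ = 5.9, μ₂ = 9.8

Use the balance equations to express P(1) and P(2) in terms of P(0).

Balance equations:
State 0: λ₀P₀ = μ₁P₁ → P₁ = (λ₀/μ₁)P₀ = (1.4/5.9)P₀ = 0.2373P₀
State 1: P₂ = (λ₀λ₁)/(μ₁μ₂)P₀ = (1.4×1.5)/(5.9×9.8)P₀ = 0.03632P₀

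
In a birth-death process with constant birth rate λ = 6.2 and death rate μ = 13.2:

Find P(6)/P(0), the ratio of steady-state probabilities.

For constant rates: P(n)/P(0) = (λ/μ)^n
P(6)/P(0) = (6.2/13.2)^6 = 0.4697^6 = 0.01074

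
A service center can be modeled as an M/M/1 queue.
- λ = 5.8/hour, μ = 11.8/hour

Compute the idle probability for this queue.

ρ = λ/μ = 5.8/11.8 = 0.4915
P(0) = 1 - ρ = 1 - 0.4915 = 0.5085
The server is idle 50.85% of the time.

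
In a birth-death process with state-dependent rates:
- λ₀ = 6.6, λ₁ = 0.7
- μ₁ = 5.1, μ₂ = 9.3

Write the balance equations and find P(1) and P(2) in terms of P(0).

Balance equations:
State 0: λ₀P₀ = μ₁P₁ → P₁ = (λ₀/μ₁)P₀ = (6.6/5.1)P₀ = 1.2941P₀
State 1: P₂ = (λ₀λ₁)/(μ₁μ₂)P₀ = (6.6×0.7)/(5.1×9.3)P₀ = 0.09741P₀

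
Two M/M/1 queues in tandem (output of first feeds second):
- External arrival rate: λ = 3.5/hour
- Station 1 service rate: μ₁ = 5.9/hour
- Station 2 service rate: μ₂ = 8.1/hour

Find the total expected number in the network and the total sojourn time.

By Jackson's theorem, each station behaves as independent M/M/1.
Station 1: ρ₁ = 3.5/5.9 = 0.5932, L₁ = ρ₁/(1-ρ₁) = λ/(μ₁-λ) = 3.5/2.40 = 1.4583
Station 2: ρ₂ = 3.5/8.1 = 0.4321, L₂ = ρ₂/(1-ρ₂) = λ/(μ₂-λ) = 3.5/4.60 = 0.7609
Total: L = L₁ + L₂ = 1.4583 + 0.7609 = 2.2192
W = L/λ = 2.2192/3.5 = 0.6341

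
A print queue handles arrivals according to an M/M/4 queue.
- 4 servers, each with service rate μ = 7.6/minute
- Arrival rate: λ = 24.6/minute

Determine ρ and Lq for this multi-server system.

Traffic intensity: ρ = λ/(cμ) = 24.6/(4×7.6) = 0.8092
Since ρ = 0.8092 < 1, system is stable.
Offered load a = λ/μ = cρ = 24.6/7.6 = 3.2368
P₀ = [ Σₙ₌₀^3 aⁿ/n! + a^4/(4!(1-ρ)) ]⁻¹
Σ = a^0/0! + a^1/1! + a^2/2! + a^3/3! = 1.000000 + 3.236842 + 5.238573 + 5.652145 = 15.1276
a^4/(4!(1-ρ)) = 109.7706/(24 × 0.190789) = 23.9729
P₀ = 1/(15.1276 + 23.9729) = 0.02558
Lq = P₀·a^4·ρ / (4!(1-ρ)²) = 0.025575 × 109.7706 × 0.80921 / (24 × 0.036401) = 2.6004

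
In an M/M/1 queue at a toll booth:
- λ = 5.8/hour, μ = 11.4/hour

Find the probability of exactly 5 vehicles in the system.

ρ = λ/μ = 5.8/11.4 = 0.5088
P(n) = (1-ρ)ρⁿ
P(5) = (1-0.5088) × 0.5088^5
P(5) = 0.4912 × 0.03410
P(5) = 0.01675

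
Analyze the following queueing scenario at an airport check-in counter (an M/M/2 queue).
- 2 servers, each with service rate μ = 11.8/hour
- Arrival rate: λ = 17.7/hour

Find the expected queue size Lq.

Traffic intensity: ρ = λ/(cμ) = 17.7/(2×11.8) = 0.7500
Since ρ = 0.7500 < 1, system is stable.
Offered load a = λ/μ = cρ = 17.7/11.8 = 1.5000
P₀ = [ Σₙ₌₀^1 aⁿ/n! + a^2/(2!(1-ρ)) ]⁻¹
Σ = a^0/0! + a^1/1! = 1.0000 + 1.5000 = 2.5000
a^2/(2!(1-ρ)) = 2.2500/(2 × 0.2500) = 4.5000
P₀ = 1/(2.5000 + 4.5000) = 0.1429
Lq = P₀·a^2·ρ / (2!(1-ρ)²) = 0.14286 × 2.2500 × 0.75000 / (2 × 0.062500) = 1.9286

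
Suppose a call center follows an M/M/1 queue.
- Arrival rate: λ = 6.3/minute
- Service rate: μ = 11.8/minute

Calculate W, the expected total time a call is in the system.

First, compute utilization: ρ = λ/μ = 6.3/11.8 = 0.5339
For M/M/1: W = 1/(μ-λ)
W = 1/(11.8-6.3) = 1/5.50
W = 0.1818 minutes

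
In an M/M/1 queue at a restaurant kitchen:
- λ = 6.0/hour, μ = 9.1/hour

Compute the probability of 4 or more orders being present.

ρ = λ/μ = 6.0/9.1 = 0.65934
P(N ≥ n) = ρⁿ
P(N ≥ 4) = 0.65934^4
P(N ≥ 4) = 0.1890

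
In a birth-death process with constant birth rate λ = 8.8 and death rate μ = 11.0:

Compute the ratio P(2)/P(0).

For constant rates: P(n)/P(0) = (λ/μ)^n
P(2)/P(0) = (8.8/11.0)^2 = 0.8000^2 = 0.6400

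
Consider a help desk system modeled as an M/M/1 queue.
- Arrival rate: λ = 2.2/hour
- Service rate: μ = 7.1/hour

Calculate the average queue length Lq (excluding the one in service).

ρ = λ/μ = 2.2/7.1 = 0.3099
For M/M/1: Lq = λ²/(μ(μ-λ))
Lq = 4.84/(7.1 × 4.90)
Lq = 0.1391 tickets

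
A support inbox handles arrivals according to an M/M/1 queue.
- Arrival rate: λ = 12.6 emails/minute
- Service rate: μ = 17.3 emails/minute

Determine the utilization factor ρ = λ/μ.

Server utilization: ρ = λ/μ
ρ = 12.6/17.3 = 0.7283
The server is busy 72.83% of the time.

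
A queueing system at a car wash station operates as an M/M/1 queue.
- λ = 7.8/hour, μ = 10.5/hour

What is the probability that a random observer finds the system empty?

ρ = λ/μ = 7.8/10.5 = 0.7429
P(0) = 1 - ρ = 1 - 0.7429 = 0.2571
The server is idle 25.71% of the time.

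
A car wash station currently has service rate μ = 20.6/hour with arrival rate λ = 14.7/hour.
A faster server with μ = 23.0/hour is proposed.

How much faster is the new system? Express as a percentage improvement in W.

System 1: ρ₁ = 14.7/20.6 = 0.7136, W₁ = 1/(20.6-14.7) = 0.16949
System 2: ρ₂ = 14.7/23.0 = 0.6391, W₂ = 1/(23.0-14.7) = 0.12048
Improvement: (W₁-W₂)/W₁ = (0.16949-0.12048)/0.16949 = 28.92%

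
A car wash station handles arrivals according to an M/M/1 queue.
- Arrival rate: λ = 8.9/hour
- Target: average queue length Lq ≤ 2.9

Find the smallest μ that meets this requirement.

For M/M/1: Lq = λ²/(μ(μ-λ))
Need Lq ≤ 2.9, i.e. μ(μ-λ) ≥ λ²/2.9
μ² - 8.9μ - 79.21/2.9 ≥ 0  →  μ² - 8.9μ - 27.3138 ≥ 0
Quadratic formula (positive root): μ = [λ + √(λ² + 4×27.3138)]/2
Discriminant: 79.21 + 4×27.3138 = 188.4652, √188.4652 = 13.72826
μ ≥ (8.9 + 13.72826)/2 = 11.3141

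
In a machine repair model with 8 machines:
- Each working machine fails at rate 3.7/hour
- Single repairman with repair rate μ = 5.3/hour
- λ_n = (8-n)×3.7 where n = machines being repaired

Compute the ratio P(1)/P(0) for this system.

P(1)/P(0) = ∏_{i=0}^{1-1} λ_i/μ_{i+1}
= (8-0)×3.7/5.3
= 5.5849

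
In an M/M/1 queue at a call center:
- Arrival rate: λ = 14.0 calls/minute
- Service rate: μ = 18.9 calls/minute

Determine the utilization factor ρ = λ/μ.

Server utilization: ρ = λ/μ
ρ = 14.0/18.9 = 0.7407
The server is busy 74.07% of the time.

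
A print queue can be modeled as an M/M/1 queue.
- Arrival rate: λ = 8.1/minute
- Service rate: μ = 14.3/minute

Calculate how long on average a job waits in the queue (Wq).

First, compute utilization: ρ = λ/μ = 8.1/14.3 = 0.5664
For M/M/1: Wq = λ/(μ(μ-λ))
Wq = 8.1/(14.3 × (14.3-8.1))
Wq = 8.1/(14.3 × 6.20)
Wq = 0.09136 minutes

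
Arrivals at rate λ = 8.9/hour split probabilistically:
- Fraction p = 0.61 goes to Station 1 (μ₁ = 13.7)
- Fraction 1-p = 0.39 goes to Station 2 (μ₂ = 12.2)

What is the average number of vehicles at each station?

Effective rates: λ₁ = 8.9×0.61 = 5.429, λ₂ = 8.9×0.39 = 3.471
Station 1: ρ₁ = 5.429/13.7 = 0.39628, L₁ = ρ₁/(1-ρ₁) = 0.39628/(1-0.39628) = 0.6564
Station 2: ρ₂ = 3.471/12.2 = 0.2845, L₂ = ρ₂/(1-ρ₂) = 0.2845/(1-0.2845) = 0.3976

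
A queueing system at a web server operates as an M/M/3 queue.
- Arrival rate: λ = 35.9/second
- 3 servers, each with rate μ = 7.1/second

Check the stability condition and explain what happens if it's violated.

Stability requires ρ = λ/(cμ) < 1
ρ = 35.9/(3 × 7.1) = 35.9/21.30 = 1.6854
Since 1.6854 ≥ 1, the system is UNSTABLE.
Need c > λ/μ = 35.9/7.1 = 5.06.
Minimum servers needed: c = 6.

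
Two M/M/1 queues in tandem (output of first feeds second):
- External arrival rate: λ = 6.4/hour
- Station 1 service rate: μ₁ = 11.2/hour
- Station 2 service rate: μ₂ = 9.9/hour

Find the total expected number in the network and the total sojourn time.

By Jackson's theorem, each station behaves as independent M/M/1.
Station 1: ρ₁ = 6.4/11.2 = 0.5714, L₁ = ρ₁/(1-ρ₁) = λ/(μ₁-λ) = 6.4/4.80 = 1.3333
Station 2: ρ₂ = 6.4/9.9 = 0.6465, L₂ = ρ₂/(1-ρ₂) = λ/(μ₂-λ) = 6.4/3.50 = 1.8286
Total: L = L₁ + L₂ = 1.3333 + 1.8286 = 3.1619
W = L/λ = 3.1619/6.4 = 0.4940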